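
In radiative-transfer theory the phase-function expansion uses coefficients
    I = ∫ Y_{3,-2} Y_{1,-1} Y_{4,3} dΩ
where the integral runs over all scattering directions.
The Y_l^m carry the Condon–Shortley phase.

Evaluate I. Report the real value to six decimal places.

Checks pass: Σm=0; 8 even; l₃=4∈[2,4].
(2·3+1)(2·1+1)(2·4+1) = 189
Δ: 0! 6! 2! / 9! → 1/252
sum: t=0:+1/36 = 1/36
3j²(3 1 4; 0 0 0) = Δ·Π!·Σ² = 4/63  (sign +1)
sum: t=0:+1/240 = 1/240
3j²(3 1 4; -2 -1 3) = Δ·Π!·Σ² = 1/12  (sign -1)
combine: 4πI² = 189·4/63·1/12 = 1/1
take √, sign -1: I = -0.28209479

-0.282095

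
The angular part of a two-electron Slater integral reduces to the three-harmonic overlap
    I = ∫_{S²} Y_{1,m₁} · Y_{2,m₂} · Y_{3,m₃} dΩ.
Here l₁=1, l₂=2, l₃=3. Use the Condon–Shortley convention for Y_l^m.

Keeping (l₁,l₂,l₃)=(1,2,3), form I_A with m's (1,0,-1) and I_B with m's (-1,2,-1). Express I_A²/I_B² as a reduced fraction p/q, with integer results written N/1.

6/1

l's match ⇒ only the (l;m) 3-j factors differ between A and B.
A: triangle coeff Δ(1,2,3) = 1/105; Σ_t [0,0]: t=0:+1/8 = 1/8; (3j)²=2/35 [(1 2 3; 1 0 -1)], sign=+1
B: triangle coeff Δ(1,2,3) = 1/105; Σ_t [0,0]: t=0:+1/48 = 1/48; (3j)²=1/105 [(1 2 3; -1 2 -1)], sign=+1
I_A²/I_B² = (2/35)/(1/105) = 6/1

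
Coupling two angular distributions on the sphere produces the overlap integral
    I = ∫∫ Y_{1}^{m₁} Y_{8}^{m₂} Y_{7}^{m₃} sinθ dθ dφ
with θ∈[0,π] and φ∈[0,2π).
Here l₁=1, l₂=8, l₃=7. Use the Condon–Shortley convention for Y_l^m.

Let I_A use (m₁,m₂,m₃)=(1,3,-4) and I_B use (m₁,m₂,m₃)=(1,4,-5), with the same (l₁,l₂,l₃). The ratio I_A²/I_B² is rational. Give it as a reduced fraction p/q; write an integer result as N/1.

Shared (l₁,l₂,l₃)=(1,8,7): N and (l;000)² cancel in I_A²/I_B².
A: Δ = 2!·0!·14!/17! = 1/2040; Racah Σ t=0..0: t=0:+1/479001600 = 1/479001600; ⇒ 3j(1 8 7; 1 3 -4)² = 1/204, sgn -1
B: Δ = 2!·0!·14!/17! = 1/2040; Racah Σ t=0..0: t=0:+1/1916006400 = 1/1916006400; ⇒ 3j(1 8 7; 1 4 -5)² = 1/340, sgn +1
I_A²/I_B² = (1/204)/(1/340) = 5/3

5/3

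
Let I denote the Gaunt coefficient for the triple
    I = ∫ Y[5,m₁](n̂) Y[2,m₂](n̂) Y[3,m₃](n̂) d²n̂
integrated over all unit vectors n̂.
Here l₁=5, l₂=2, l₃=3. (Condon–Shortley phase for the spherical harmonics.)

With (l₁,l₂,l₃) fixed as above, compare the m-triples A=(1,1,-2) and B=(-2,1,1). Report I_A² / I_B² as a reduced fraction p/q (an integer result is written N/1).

Shared (l₁,l₂,l₃)=(5,2,3): N and (l;000)² cancel in I_A²/I_B².
A: Δ = 4!·6!·0!/11! = 1/2310; Racah Σ t=3..3: t=3:−1/720 = -1/720; ⇒ 3j(5 2 3; 1 1 -2)² = 4/385, sgn +1
B: Δ = 4!·6!·0!/11! = 1/2310; Racah Σ t=3..3: t=3:−1/288 = -1/288; ⇒ 3j(5 2 3; -2 1 1)² = 1/22, sgn -1
I_A²/I_B² = (4/385)/(1/22) = 8/35

8/35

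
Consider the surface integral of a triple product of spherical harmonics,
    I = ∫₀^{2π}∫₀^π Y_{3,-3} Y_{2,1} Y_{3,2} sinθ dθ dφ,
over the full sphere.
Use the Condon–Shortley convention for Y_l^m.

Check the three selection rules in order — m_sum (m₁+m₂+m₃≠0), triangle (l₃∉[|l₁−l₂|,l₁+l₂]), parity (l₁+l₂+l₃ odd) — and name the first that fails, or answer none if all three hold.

m₁+m₂+m₃ = -3 + 1 + 2 = 0  ✓
triangle: |3−2|=1 ≤ l₃=3 ≤ 3+2=5  ✓
parity: l₁+l₂+l₃ = 8 is even  ✓

none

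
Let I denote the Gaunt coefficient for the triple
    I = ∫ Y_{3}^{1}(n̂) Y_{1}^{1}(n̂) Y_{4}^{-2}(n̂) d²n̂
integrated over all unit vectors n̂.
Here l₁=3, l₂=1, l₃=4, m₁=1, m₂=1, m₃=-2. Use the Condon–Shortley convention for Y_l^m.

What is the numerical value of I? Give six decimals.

0.238414

Checks pass: Σm=0; 8 even; l₃=4∈[2,4].
(2·3+1)(2·1+1)(2·4+1) = 189
Δ: 0! 6! 2! / 9! → 1/252
sum: t=0:+1/36 = 1/36
3j²(3 1 4; 0 0 0) = Δ·Π!·Σ² = 4/63  (sign +1)
sum: t=0:+1/96 = 1/96
3j²(3 1 4; 1 1 -2) = Δ·Π!·Σ² = 5/84  (sign +1)
combine: 4πI² = 189·4/63·5/84 = 5/7
take √, sign +1: I = 0.23841361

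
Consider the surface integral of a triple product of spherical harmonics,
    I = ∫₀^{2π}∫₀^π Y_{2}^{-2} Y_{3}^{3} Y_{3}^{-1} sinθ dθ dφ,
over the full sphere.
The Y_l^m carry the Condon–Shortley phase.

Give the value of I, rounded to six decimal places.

0.132981

m-sum 0 ✓  L=8 even ✓  1≤3≤5 ✓
Π(2lᵢ+1) = 5×7×7 = 245
triangle coeff Δ(2,3,3) = 1/3780
Σ_t [0,2]: t=0:+1/24 t=1:−1/4 t=2:+1/24 = -1/6
(3j)²=4/105 [(2 3 3; 0 0 0)], sign=+1
Σ_t [2,2]: t=2:+1/96 = 1/96
(3j)²=1/42 [(2 3 3; -2 3 -1)], sign=+1
⇒ 4πI² = 2/9
I = (+1)√(2/9/(4π)) = 0.13298076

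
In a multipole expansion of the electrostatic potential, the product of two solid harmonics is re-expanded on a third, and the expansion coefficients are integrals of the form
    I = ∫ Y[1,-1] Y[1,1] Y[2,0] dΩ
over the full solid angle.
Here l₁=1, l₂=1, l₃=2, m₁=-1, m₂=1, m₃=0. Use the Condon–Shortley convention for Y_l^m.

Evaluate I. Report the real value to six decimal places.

Rules hold: Σm=0, L=4 even, 0≤2≤2.
N = 3·3·5 = 45
Δ = 0!·2!·2!/5! = 1/30
Racah Σ t=0..0: t=0:+1/1 = 1/1
⇒ 3j(1 1 2; 0 0 0)² = 2/15, sgn +1
Racah Σ t=0..0: t=0:+1/4 = 1/4
⇒ 3j(1 1 2; -1 1 0)² = 1/30, sgn +1
4πI² = N·(3j₀)²·(3jₘ)² = 1/5
I = +1·√(0.2/4π) = 0.12615663

0.126157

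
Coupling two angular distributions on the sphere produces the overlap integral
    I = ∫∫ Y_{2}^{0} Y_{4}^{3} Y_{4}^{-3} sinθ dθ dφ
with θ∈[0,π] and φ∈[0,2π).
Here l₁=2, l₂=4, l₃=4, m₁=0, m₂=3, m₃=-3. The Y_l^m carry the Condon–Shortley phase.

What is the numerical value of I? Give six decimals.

Rules hold: Σm=0, L=10 even, 2≤4≤6.
N = 5·9·9 = 405
Δ = 2!·2!·6!/11! = 1/13860
Racah Σ t=0..2: t=0:+1/192 t=1:−1/36 t=2:+1/192 = -5/288
⇒ 3j(2 4 4; 0 0 0)² = 20/693, sgn -1
Racah Σ t=1..2: t=1:−1/720 t=2:+1/480 = 1/1440
⇒ 3j(2 4 4; 0 3 -3)² = 7/1980, sgn -1
4πI² = N·(3j₀)²·(3jₘ)² = 5/121
I = +1·√(0.0413223/4π) = 0.05734392

0.057344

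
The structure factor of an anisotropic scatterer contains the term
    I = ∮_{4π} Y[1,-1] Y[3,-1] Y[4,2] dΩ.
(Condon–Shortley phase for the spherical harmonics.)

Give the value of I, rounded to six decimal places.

0.238414

Rules hold: Σm=0, L=8 even, 2≤4≤4.
N = 3·7·9 = 189
Δ = 0!·2!·6!/9! = 1/252
Racah Σ t=0..0: t=0:+1/36 = 1/36
⇒ 3j(1 3 4; 0 0 0)² = 4/63, sgn +1
Racah Σ t=0..0: t=0:+1/96 = 1/96
⇒ 3j(1 3 4; -1 -1 2)² = 5/84, sgn +1
4πI² = N·(3j₀)²·(3jₘ)² = 5/7
I = +1·√(0.714286/4π) = 0.23841361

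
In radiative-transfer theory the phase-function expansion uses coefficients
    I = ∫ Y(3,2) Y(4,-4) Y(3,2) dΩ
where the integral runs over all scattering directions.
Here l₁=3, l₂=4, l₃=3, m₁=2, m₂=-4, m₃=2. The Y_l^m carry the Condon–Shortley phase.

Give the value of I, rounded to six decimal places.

0.214561

m-sum 0 ✓  L=10 even ✓  1≤3≤7 ✓
Π(2lᵢ+1) = 7×9×7 = 441
triangle coeff Δ(3,4,3) = 1/34650
Σ_t [1,3]: t=1:−1/72 t=2:+1/16 t=3:−1/72 = 5/144
(3j)²=2/77 [(3 4 3; 0 0 0)], sign=-1
Σ_t [0,0]: t=0:+1/576 = 1/576
(3j)²=5/99 [(3 4 3; 2 -4 2)], sign=-1
⇒ 4πI² = 70/121
I = (+1)√(70/121/(4π)) = 0.21456131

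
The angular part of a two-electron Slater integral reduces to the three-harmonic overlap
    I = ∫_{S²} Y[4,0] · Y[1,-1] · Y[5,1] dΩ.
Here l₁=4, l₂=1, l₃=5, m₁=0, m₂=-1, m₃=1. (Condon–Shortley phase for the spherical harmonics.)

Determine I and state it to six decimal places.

-0.190188

Rules hold: Σm=0, L=10 even, 3≤5≤5.
N = 9·3·11 = 297
Δ = 0!·8!·2!/11! = 1/495
Racah Σ t=0..0: t=0:+1/576 = 1/576
⇒ 3j(4 1 5; 0 0 0)² = 5/99, sgn -1
Racah Σ t=0..0: t=0:+1/1152 = 1/1152
⇒ 3j(4 1 5; 0 -1 1)² = 1/33, sgn +1
4πI² = N·(3j₀)²·(3jₘ)² = 5/11
I = -1·√(0.454545/4π) = -0.19018827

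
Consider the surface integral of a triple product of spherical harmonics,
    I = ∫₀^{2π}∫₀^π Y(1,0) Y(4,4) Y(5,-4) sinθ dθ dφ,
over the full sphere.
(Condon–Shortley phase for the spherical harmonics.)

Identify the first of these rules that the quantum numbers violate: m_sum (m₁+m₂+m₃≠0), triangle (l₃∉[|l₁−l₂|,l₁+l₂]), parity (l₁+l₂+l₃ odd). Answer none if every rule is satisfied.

none

azimuthal sum: 0 + 4 − 4 = 0  ✓
3 ≤ 5 ≤ 5 (triangle on l)  ✓
L = 1 + 4 + 5 = 10 (even)  ✓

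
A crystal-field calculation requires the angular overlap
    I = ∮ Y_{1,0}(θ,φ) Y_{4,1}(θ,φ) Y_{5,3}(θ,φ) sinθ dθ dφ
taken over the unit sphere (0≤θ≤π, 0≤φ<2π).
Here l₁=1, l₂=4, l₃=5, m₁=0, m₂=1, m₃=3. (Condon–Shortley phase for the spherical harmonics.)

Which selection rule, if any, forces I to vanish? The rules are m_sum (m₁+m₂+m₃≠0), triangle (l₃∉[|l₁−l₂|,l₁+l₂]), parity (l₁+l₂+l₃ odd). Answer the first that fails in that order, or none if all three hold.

m_sum

Σmᵢ = 4  ✗
l₃∈[|l₁−l₂|,l₁+l₂]=[3,5], have l₃=5
Σlᵢ = 10 ⇒ even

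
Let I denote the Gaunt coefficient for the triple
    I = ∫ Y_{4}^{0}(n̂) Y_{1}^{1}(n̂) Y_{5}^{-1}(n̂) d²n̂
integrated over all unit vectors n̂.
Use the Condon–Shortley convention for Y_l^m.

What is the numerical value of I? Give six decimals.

-0.190188

m-sum 0 ✓  L=10 even ✓  3≤5≤5 ✓
Π(2lᵢ+1) = 9×3×11 = 297
triangle coeff Δ(4,1,5) = 1/495
Σ_t [0,0]: t=0:+1/576 = 1/576
(3j)²=5/99 [(4 1 5; 0 0 0)], sign=-1
Σ_t [0,0]: t=0:+1/1152 = 1/1152
(3j)²=1/33 [(4 1 5; 0 1 -1)], sign=+1
⇒ 4πI² = 5/11
I = (-1)√(5/11/(4π)) = -0.19018827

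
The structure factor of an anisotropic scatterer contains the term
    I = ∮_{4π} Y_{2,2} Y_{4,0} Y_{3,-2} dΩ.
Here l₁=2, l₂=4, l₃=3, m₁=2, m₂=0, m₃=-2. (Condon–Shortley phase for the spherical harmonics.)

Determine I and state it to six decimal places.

l₁+l₂+l₃=9 is odd: 3j(l;000)=0 ⇒ I=0

0.000000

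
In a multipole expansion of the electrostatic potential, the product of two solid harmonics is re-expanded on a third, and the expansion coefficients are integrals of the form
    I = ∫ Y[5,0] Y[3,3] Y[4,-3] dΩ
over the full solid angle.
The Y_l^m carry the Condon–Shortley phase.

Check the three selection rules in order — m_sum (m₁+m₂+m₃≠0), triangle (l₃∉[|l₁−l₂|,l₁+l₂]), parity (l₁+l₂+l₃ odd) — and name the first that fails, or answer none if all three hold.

azimuthal sum: 0 + 3 − 3 = 0  ✓
2 ≤ 4 ≤ 8 (triangle on l)  ✓
L = 5 + 3 + 4 = 12 (even)  ✓

none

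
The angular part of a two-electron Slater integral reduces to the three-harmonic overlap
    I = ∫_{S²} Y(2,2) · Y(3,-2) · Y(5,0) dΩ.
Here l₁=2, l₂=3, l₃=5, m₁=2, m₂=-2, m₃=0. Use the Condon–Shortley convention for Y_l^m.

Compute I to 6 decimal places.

0.053579

Rules hold: Σm=0, L=10 even, 1≤5≤5.
N = 5·7·11 = 385
Δ = 0!·4!·6!/11! = 1/2310
Racah Σ t=0..0: t=0:+1/144 = 1/144
⇒ 3j(2 3 5; 0 0 0)² = 10/231, sgn -1
Racah Σ t=0..0: t=0:+1/2880 = 1/2880
⇒ 3j(2 3 5; 2 -2 0)² = 1/462, sgn -1
4πI² = N·(3j₀)²·(3jₘ)² = 25/693
I = +1·√(0.036075/4π) = 0.05357948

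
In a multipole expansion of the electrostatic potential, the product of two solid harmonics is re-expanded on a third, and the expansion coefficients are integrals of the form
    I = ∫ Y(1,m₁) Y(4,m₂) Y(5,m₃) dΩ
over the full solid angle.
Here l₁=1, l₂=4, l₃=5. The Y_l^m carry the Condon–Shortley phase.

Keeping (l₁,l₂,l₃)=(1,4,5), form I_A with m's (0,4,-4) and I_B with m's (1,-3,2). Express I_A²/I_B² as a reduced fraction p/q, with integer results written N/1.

3/1

Same 1,4,5: normalisation and zero-m 3j drop out of the ratio.
A: Δ: 0! 2! 8! / 11! → 1/495; sum: t=0:+1/40320 = 1/40320; 3j²(1 4 5; 0 4 -4) = Δ·Π!·Σ² = 1/55  (sign -1)
B: Δ: 0! 2! 8! / 11! → 1/495; sum: t=0:+1/10080 = 1/10080; 3j²(1 4 5; 1 -3 2) = Δ·Π!·Σ² = 1/165  (sign -1)
I_A²/I_B² = (1/55)/(1/165) = 3/1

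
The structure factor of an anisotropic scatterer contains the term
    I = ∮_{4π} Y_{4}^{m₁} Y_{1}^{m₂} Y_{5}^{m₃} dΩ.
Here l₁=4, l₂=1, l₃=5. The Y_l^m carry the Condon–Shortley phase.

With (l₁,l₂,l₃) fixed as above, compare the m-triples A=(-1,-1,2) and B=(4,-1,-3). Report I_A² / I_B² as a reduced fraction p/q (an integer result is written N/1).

21/1

Shared (l₁,l₂,l₃)=(4,1,5): N and (l;000)² cancel in I_A²/I_B².
A: Δ = 0!·8!·2!/11! = 1/495; Racah Σ t=0..0: t=0:+1/1440 = 1/1440; ⇒ 3j(4 1 5; -1 -1 2)² = 7/165, sgn -1
B: Δ = 0!·8!·2!/11! = 1/495; Racah Σ t=0..0: t=0:+1/80640 = 1/80640; ⇒ 3j(4 1 5; 4 -1 -3)² = 1/495, sgn +1
I_A²/I_B² = (7/165)/(1/495) = 21/1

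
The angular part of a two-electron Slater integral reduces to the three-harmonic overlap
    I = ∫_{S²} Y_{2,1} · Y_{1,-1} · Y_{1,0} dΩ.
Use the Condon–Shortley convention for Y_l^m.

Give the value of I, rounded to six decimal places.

-0.218510

Rules hold: Σm=0, L=4 even, 1≤1≤3.
N = 5·3·3 = 45
Δ = 2!·2!·0!/5! = 1/30
Racah Σ t=1..1: t=1:−1/1 = -1/1
⇒ 3j(2 1 1; 0 0 0)² = 2/15, sgn +1
Racah Σ t=0..0: t=0:+1/2 = 1/2
⇒ 3j(2 1 1; 1 -1 0)² = 1/10, sgn -1
4πI² = N·(3j₀)²·(3jₘ)² = 3/5
I = -1·√(0.6/4π) = -0.21850969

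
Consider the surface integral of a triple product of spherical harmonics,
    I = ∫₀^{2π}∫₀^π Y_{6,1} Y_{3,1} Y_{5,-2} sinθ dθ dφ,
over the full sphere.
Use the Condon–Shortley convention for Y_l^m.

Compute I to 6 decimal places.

0.080575

Rules hold: Σm=0, L=14 even, 3≤5≤9.
N = 13·7·11 = 1001
Δ = 4!·8!·2!/15! = 1/675675
Racah Σ t=1..3: t=1:−1/8640 t=2:+1/2304 t=3:−1/8640 = 7/34560
⇒ 3j(6 3 5; 0 0 0)² = 7/429, sgn -1
Racah Σ t=2..4: t=2:+1/5760 t=3:−1/8640 t=4:+1/241920 = 1/16128
⇒ 3j(6 3 5; 1 1 -2)² = 5/1001, sgn -1
4πI² = N·(3j₀)²·(3jₘ)² = 35/429
I = +1·√(0.0815851/4π) = 0.08057502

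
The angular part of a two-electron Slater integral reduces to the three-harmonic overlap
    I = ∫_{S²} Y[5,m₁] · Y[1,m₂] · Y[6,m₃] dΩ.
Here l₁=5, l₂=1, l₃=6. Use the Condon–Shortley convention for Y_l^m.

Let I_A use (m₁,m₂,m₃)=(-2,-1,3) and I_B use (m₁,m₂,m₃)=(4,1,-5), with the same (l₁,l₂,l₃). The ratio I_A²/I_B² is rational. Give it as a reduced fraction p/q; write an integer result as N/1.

l's match ⇒ only the (l;m) 3-j factors differ between A and B.
A: triangle coeff Δ(5,1,6) = 1/858; Σ_t [0,0]: t=0:+1/60480 = 1/60480; (3j)²=6/143 [(5 1 6; -2 -1 3)], sign=-1
B: triangle coeff Δ(5,1,6) = 1/858; Σ_t [0,0]: t=0:+1/725760 = 1/725760; (3j)²=5/78 [(5 1 6; 4 1 -5)], sign=-1
I_A²/I_B² = (6/143)/(5/78) = 36/55

36/55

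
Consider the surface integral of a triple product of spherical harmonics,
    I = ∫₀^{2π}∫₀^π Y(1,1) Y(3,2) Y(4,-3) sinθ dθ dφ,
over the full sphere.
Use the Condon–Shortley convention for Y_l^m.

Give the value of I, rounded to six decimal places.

Checks pass: Σm=0; 8 even; l₃=4∈[2,4].
(2·1+1)(2·3+1)(2·4+1) = 189
Δ: 0! 2! 6! / 9! → 1/252
sum: t=0:+1/36 = 1/36
3j²(1 3 4; 0 0 0) = Δ·Π!·Σ² = 4/63  (sign +1)
sum: t=0:+1/240 = 1/240
3j²(1 3 4; 1 2 -3) = Δ·Π!·Σ² = 1/12  (sign -1)
combine: 4πI² = 189·4/63·1/12 = 1/1
take √, sign -1: I = -0.28209479

-0.282095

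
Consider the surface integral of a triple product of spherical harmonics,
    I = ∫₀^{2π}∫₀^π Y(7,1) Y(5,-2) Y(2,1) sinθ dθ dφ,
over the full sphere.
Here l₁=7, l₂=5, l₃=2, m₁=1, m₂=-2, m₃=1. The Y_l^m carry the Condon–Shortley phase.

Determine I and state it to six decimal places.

Checks pass: Σm=0; 14 even; l₃=2∈[2,12].
(2·7+1)(2·5+1)(2·2+1) = 825
Δ: 10! 4! 0! / 15! → 1/15015
sum: t=5:−1/57600 = -1/57600
3j²(7 5 2; 0 0 0) = Δ·Π!·Σ² = 21/715  (sign -1)
sum: t=3:−1/181440 = -1/181440
3j²(7 5 2; 1 -2 1) = Δ·Π!·Σ² = 32/3003  (sign +1)
combine: 4πI² = 825·21/715·32/3003 = 480/1859
take √, sign -1: I = -0.14334284

-0.143343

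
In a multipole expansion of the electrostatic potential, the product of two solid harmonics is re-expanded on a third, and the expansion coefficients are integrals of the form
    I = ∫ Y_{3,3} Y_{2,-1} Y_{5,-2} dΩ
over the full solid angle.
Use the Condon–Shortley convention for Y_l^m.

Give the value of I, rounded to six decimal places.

Rules hold: Σm=0, L=10 even, 1≤5≤5.
N = 7·5·11 = 385
Δ = 0!·6!·4!/11! = 1/2310
Racah Σ t=0..0: t=0:+1/144 = 1/144
⇒ 3j(3 2 5; 0 0 0)² = 10/231, sgn -1
Racah Σ t=0..0: t=0:+1/4320 = 1/4320
⇒ 3j(3 2 5; 3 -1 -2)² = 1/330, sgn -1
4πI² = N·(3j₀)²·(3jₘ)² = 5/99
I = +1·√(0.0505051/4π) = 0.06339609

0.063396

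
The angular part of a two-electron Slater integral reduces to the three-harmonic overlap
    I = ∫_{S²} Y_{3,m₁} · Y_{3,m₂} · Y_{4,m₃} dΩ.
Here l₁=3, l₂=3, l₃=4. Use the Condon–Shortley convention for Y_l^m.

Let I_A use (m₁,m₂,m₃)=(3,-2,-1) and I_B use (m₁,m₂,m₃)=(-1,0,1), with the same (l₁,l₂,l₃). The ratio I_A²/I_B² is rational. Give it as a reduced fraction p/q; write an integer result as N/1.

l's match ⇒ only the (l;m) 3-j factors differ between A and B.
A: triangle coeff Δ(3,3,4) = 1/34650; Σ_t [0,0]: t=0:+1/288 = 1/288; (3j)²=5/231 [(3 3 4; 3 -2 -1)], sign=-1
B: triangle coeff Δ(3,3,4) = 1/34650; Σ_t [0,2]: t=0:+1/288 t=1:−1/24 t=2:+1/48 = -5/288; (3j)²=5/462 [(3 3 4; -1 0 1)], sign=+1
I_A²/I_B² = (5/231)/(5/462) = 2/1

2/1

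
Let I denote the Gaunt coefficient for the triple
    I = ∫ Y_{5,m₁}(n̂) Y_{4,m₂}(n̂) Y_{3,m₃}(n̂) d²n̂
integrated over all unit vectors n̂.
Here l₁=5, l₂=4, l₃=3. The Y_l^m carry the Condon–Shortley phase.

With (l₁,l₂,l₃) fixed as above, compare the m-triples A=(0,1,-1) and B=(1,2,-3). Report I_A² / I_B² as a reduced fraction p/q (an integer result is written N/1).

1/225

l's match ⇒ only the (l;m) 3-j factors differ between A and B.
A: triangle coeff Δ(5,4,3) = 1/180180; Σ_t [3,5]: t=3:−1/288 t=4:+1/288 t=5:−1/5760 = -1/5760; (3j)²=1/12012 [(5 4 3; 0 1 -1)], sign=-1
B: triangle coeff Δ(5,4,3) = 1/180180; Σ_t [4,4]: t=4:+1/2304 = 1/2304; (3j)²=75/4004 [(5 4 3; 1 2 -3)], sign=+1
I_A²/I_B² = (1/12012)/(75/4004) = 1/225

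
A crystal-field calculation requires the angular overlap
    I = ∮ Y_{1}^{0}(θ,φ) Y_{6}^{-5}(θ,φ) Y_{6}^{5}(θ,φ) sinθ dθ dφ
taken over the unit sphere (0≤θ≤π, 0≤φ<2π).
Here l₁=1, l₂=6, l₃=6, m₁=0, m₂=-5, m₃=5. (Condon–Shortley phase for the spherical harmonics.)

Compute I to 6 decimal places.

L=13 odd ⇒ parity kills the (l;000) factor ⇒ I = 0

0.000000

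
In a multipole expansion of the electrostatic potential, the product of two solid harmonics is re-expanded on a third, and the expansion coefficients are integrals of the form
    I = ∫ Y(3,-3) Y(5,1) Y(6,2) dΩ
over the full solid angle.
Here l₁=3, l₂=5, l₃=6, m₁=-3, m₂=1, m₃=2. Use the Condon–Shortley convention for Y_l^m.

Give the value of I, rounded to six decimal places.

-0.174062

Rules hold: Σm=0, L=14 even, 2≤6≤8.
N = 7·11·13 = 1001
Δ = 2!·4!·8!/15! = 1/675675
Racah Σ t=0..2: t=0:+1/8640 t=1:−1/2304 t=2:+1/8640 = -7/34560
⇒ 3j(3 5 6; 0 0 0)² = 7/429, sgn -1
Racah Σ t=2..2: t=2:+1/27648 = 1/27648
⇒ 3j(3 5 6; -3 1 2)² = 10/429, sgn +1
4πI² = N·(3j₀)²·(3jₘ)² = 490/1287
I = -1·√(0.38073/4π) = -0.17406195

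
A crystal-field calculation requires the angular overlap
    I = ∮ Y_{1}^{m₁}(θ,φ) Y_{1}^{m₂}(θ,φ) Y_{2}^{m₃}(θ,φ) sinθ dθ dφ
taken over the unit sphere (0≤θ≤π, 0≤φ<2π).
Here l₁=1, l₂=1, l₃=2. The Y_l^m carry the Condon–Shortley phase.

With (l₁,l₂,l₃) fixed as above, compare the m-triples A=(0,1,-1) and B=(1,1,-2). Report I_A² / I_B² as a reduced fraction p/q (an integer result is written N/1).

1/2

Shared (l₁,l₂,l₃)=(1,1,2): N and (l;000)² cancel in I_A²/I_B².
A: Δ = 0!·2!·2!/5! = 1/30; Racah Σ t=0..0: t=0:+1/2 = 1/2; ⇒ 3j(1 1 2; 0 1 -1)² = 1/10, sgn -1
B: Δ = 0!·2!·2!/5! = 1/30; Racah Σ t=0..0: t=0:+1/4 = 1/4; ⇒ 3j(1 1 2; 1 1 -2)² = 1/5, sgn +1
I_A²/I_B² = (1/10)/(1/5) = 1/2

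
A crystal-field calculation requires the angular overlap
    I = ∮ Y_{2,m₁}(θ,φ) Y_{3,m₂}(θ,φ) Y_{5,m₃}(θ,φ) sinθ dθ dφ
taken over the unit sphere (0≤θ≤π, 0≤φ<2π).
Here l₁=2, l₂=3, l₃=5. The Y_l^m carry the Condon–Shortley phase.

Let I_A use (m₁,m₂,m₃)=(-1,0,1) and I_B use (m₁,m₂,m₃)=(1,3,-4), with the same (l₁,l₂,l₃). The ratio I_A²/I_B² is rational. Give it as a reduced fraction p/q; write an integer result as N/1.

Same 2,3,5: normalisation and zero-m 3j drop out of the ratio.
A: Δ: 0! 4! 6! / 11! → 1/2310; sum: t=0:+1/216 = 1/216; 3j²(2 3 5; -1 0 1) = Δ·Π!·Σ² = 8/231  (sign +1)
B: Δ: 0! 4! 6! / 11! → 1/2310; sum: t=0:+1/4320 = 1/4320; 3j²(2 3 5; 1 3 -4) = Δ·Π!·Σ² = 2/55  (sign -1)
I_A²/I_B² = (8/231)/(2/55) = 20/21

20/21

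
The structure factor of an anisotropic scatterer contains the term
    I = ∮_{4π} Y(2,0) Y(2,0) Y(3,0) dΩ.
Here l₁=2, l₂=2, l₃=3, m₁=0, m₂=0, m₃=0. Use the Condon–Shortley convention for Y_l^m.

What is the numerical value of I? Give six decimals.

0.000000

l₁+l₂+l₃=7 is odd: 3j(l;000)=0 ⇒ I=0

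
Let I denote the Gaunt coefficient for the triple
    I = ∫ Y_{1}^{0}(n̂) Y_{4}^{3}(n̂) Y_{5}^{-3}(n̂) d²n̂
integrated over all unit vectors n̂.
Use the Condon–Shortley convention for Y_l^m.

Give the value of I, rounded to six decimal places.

Rules hold: Σm=0, L=10 even, 3≤5≤5.
N = 3·9·11 = 297
Δ = 0!·2!·8!/11! = 1/495
Racah Σ t=0..0: t=0:+1/576 = 1/576
⇒ 3j(1 4 5; 0 0 0)² = 5/99, sgn -1
Racah Σ t=0..0: t=0:+1/5040 = 1/5040
⇒ 3j(1 4 5; 0 3 -3)² = 16/495, sgn +1
4πI² = N·(3j₀)²·(3jₘ)² = 16/33
I = -1·√(0.484848/4π) = -0.19642560

-0.196426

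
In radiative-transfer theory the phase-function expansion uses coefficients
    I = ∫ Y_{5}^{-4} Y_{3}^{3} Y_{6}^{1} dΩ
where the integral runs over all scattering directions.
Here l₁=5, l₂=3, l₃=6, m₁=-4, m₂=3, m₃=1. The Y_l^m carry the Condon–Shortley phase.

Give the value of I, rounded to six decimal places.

Rules hold: Σm=0, L=14 even, 2≤6≤8.
N = 11·7·13 = 1001
Δ = 2!·8!·4!/15! = 1/675675
Racah Σ t=0..2: t=0:+1/8640 t=1:−1/2304 t=2:+1/8640 = -7/34560
⇒ 3j(5 3 6; 0 0 0)² = 7/429, sgn -1
Racah Σ t=2..2: t=2:+1/241920 = 1/241920
⇒ 3j(5 3 6; -4 3 1)² = 4/1001, sgn -1
4πI² = N·(3j₀)²·(3jₘ)² = 28/429
I = +1·√(0.0652681/4π) = 0.07206849

0.072068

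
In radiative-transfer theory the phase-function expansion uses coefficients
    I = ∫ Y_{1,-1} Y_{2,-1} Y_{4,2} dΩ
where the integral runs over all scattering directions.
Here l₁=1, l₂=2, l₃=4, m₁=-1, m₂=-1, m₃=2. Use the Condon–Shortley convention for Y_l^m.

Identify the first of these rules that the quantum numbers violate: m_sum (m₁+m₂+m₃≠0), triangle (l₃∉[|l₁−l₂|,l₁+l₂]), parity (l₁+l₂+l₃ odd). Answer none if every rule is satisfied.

triangle

m₁+m₂+m₃ = -1 − 1 + 2 = 0  ✓
triangle: |1−2|=1 ≤ l₃=4 ≤ 1+2=3  ✗
parity: l₁+l₂+l₃ = 7 is odd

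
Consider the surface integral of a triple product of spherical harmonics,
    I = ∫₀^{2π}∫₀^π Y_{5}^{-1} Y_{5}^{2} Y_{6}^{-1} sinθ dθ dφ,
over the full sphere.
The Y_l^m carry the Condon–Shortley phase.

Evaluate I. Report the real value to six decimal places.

0.120248

Checks pass: Σm=0; 16 even; l₃=6∈[0,10].
(2·5+1)(2·5+1)(2·6+1) = 1573
Δ: 4! 6! 6! / 17! → 1/28588560
sum: t=0:+1/345600 t=1:−1/13824 t=2:+1/5184 t=3:−1/13824 t=4:+1/345600 = 7/129600
3j²(5 5 6; 0 0 0) = Δ·Π!·Σ² = 80/7293  (sign +1)
sum: t=1:−1/518400 t=2:+1/23040 t=3:−1/10368 t=4:+1/41472 = -1/32400
3j²(5 5 6; -1 2 -1) = Δ·Π!·Σ² = 128/12155  (sign +1)
combine: 4πI² = 1573·80/7293·128/12155 = 2048/11271
take √, sign +1: I = 0.12024827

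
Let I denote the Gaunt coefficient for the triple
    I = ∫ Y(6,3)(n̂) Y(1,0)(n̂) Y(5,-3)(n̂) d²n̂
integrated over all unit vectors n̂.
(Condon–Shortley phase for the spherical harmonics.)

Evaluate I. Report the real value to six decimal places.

-0.212310

Checks pass: Σm=0; 12 even; l₃=5∈[5,7].
(2·6+1)(2·1+1)(2·5+1) = 429
Δ: 2! 10! 0! / 13! → 1/858
sum: t=1:−1/14400 = -1/14400
3j²(6 1 5; 0 0 0) = Δ·Π!·Σ² = 6/143  (sign +1)
sum: t=1:−1/80640 = -1/80640
3j²(6 1 5; 3 0 -3) = Δ·Π!·Σ² = 9/286  (sign -1)
combine: 4πI² = 429·6/143·9/286 = 81/143
take √, sign -1: I = -0.21230956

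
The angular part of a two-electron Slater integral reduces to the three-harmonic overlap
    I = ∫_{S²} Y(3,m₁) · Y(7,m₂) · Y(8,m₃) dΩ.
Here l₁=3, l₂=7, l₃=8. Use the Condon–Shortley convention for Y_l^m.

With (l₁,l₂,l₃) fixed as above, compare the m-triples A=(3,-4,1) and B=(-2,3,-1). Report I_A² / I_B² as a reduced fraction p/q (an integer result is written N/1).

33/98

Shared (l₁,l₂,l₃)=(3,7,8): N and (l;000)² cancel in I_A²/I_B².
A: Δ = 2!·4!·12!/19! = 1/5290740; Racah Σ t=0..0: t=0:+1/104509440 = 1/104509440; ⇒ 3j(3 7 8; 3 -4 1)² = 275/50388, sgn -1
B: Δ = 2!·4!·12!/19! = 1/5290740; Racah Σ t=1..2: t=1:−1/52254720 t=2:+1/11612160 = 1/14929920; ⇒ 3j(3 7 8; -2 3 -1)² = 1225/75582, sgn -1
I_A²/I_B² = (275/50388)/(1225/75582) = 33/98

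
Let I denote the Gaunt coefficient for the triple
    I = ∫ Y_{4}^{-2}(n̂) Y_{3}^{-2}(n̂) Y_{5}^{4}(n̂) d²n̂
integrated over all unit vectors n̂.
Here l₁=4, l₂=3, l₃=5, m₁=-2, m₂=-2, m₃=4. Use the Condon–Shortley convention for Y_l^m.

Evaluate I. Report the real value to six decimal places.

0.143343

Rules hold: Σm=0, L=12 even, 1≤5≤7.
N = 9·7·11 = 693
Δ = 2!·6!·4!/13! = 1/180180
Racah Σ t=0..2: t=0:+1/576 t=1:−1/144 t=2:+1/576 = -1/288
⇒ 3j(4 3 5; 0 0 0)² = 20/1001, sgn +1
Racah Σ t=0..1: t=0:+1/8640 t=1:−1/2880 = -1/4320
⇒ 3j(4 3 5; -2 -2 4)² = 8/429, sgn +1
4πI² = N·(3j₀)²·(3jₘ)² = 480/1859
I = +1·√(0.258203/4π) = 0.14334284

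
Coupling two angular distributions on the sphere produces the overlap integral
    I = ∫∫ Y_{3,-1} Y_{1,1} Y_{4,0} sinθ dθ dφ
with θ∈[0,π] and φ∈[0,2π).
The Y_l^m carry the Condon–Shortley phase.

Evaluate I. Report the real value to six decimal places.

m-sum 0 ✓  L=8 even ✓  2≤4≤4 ✓
Π(2lᵢ+1) = 7×3×9 = 189
triangle coeff Δ(3,1,4) = 1/252
Σ_t [0,0]: t=0:+1/36 = 1/36
(3j)²=4/63 [(3 1 4; 0 0 0)], sign=+1
Σ_t [0,0]: t=0:+1/96 = 1/96
(3j)²=1/42 [(3 1 4; -1 1 0)], sign=+1
⇒ 4πI² = 2/7
I = (+1)√(2/7/(4π)) = 0.15078601

0.150786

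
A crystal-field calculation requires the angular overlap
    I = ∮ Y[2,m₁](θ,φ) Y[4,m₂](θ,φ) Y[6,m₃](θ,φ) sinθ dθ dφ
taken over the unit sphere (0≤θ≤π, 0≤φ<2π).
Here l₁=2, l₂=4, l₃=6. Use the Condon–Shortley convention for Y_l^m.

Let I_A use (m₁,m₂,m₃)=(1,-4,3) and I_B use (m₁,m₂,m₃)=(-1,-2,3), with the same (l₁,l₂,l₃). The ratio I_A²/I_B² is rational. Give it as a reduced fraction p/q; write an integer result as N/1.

Shared (l₁,l₂,l₃)=(2,4,6): N and (l;000)² cancel in I_A²/I_B².
A: Δ = 0!·4!·8!/13! = 1/6435; Racah Σ t=0..0: t=0:+1/241920 = 1/241920; ⇒ 3j(2 4 6; 1 -4 3)² = 1/715, sgn -1
B: Δ = 0!·4!·8!/13! = 1/6435; Racah Σ t=0..0: t=0:+1/8640 = 1/8640; ⇒ 3j(2 4 6; -1 -2 3)² = 28/715, sgn -1
I_A²/I_B² = (1/715)/(28/715) = 1/28

1/28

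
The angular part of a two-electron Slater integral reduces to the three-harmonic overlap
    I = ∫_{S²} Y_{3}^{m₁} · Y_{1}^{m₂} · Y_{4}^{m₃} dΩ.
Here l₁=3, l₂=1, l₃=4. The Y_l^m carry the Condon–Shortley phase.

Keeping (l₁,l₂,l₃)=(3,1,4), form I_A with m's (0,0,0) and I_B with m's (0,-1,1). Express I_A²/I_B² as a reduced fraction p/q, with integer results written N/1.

Shared (l₁,l₂,l₃)=(3,1,4): N and (l;000)² cancel in I_A²/I_B².
A: Δ = 0!·6!·2!/9! = 1/252; Racah Σ t=0..0: t=0:+1/36 = 1/36; ⇒ 3j(3 1 4; 0 0 0)² = 4/63, sgn +1
B: Δ = 0!·6!·2!/9! = 1/252; Racah Σ t=0..0: t=0:+1/72 = 1/72; ⇒ 3j(3 1 4; 0 -1 1)² = 5/126, sgn -1
I_A²/I_B² = (4/63)/(5/126) = 8/5

8/5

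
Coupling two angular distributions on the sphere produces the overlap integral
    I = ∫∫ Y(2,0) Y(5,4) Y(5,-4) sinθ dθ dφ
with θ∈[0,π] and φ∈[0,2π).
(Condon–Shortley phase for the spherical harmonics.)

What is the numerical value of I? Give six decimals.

Checks pass: Σm=0; 12 even; l₃=5∈[3,7].
(2·2+1)(2·5+1)(2·5+1) = 605
Δ: 2! 2! 8! / 13! → 1/38610
sum: t=0:+1/2880 t=1:−1/576 t=2:+1/2880 = -1/960
3j²(2 5 5; 0 0 0) = Δ·Π!·Σ² = 10/429  (sign +1)
sum: t=1:−1/40320 t=2:+1/20160 = 1/40320
3j²(2 5 5; 0 4 -4) = Δ·Π!·Σ² = 6/715  (sign -1)
combine: 4πI² = 605·10/429·6/715 = 20/169
take √, sign -1: I = -0.09704356

-0.097044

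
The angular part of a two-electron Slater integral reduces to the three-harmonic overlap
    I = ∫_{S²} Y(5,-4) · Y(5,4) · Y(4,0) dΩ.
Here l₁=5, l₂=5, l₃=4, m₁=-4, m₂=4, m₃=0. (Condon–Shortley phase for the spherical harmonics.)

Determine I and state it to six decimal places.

Rules hold: Σm=0, L=14 even, 0≤4≤10.
N = 11·11·9 = 1089
Δ = 6!·4!·4!/15! = 1/3153150
Racah Σ t=1..5: t=1:−1/69120 t=2:+1/1728 t=3:−1/576 t=4:+1/1728 t=5:−1/69120 = -7/11520
⇒ 3j(5 5 4; 0 0 0)² = 2/143, sgn -1
Racah Σ t=5..6: t=5:−1/69120 t=6:+1/25920 = 1/41472
⇒ 3j(5 5 4; -4 4 0)² = 2/143, sgn +1
4πI² = N·(3j₀)²·(3jₘ)² = 36/169
I = -1·√(0.213018/4π) = -0.13019760

-0.130198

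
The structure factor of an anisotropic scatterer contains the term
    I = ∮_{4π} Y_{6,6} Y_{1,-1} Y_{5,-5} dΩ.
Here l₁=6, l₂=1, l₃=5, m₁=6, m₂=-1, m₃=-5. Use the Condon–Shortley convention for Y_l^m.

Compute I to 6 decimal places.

Rules hold: Σm=0, L=12 even, 5≤5≤7.
N = 13·3·11 = 429
Δ = 2!·10!·0!/13! = 1/858
Racah Σ t=1..1: t=1:−1/14400 = -1/14400
⇒ 3j(6 1 5; 0 0 0)² = 6/143, sgn +1
Racah Σ t=0..0: t=0:+1/7257600 = 1/7257600
⇒ 3j(6 1 5; 6 -1 -5)² = 1/13, sgn +1
4πI² = N·(3j₀)²·(3jₘ)² = 18/13
I = +1·√(1.38462/4π) = 0.33194004

0.331940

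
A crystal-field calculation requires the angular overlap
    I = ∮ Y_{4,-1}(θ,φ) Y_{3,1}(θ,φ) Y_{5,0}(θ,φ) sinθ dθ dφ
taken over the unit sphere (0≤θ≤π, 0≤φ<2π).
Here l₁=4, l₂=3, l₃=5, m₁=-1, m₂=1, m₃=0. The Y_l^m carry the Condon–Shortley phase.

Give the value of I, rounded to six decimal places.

-0.009577

Checks pass: Σm=0; 12 even; l₃=5∈[1,7].
(2·4+1)(2·3+1)(2·5+1) = 693
Δ: 2! 6! 4! / 13! → 1/180180
sum: t=0:+1/576 t=1:−1/144 t=2:+1/576 = -1/288
3j²(4 3 5; 0 0 0) = Δ·Π!·Σ² = 20/1001  (sign +1)
sum: t=0:+1/5760 t=1:−1/288 t=2:+1/288 = 1/5760
3j²(4 3 5; -1 1 0) = Δ·Π!·Σ² = 1/12012  (sign -1)
combine: 4πI² = 693·20/1001·1/12012 = 15/13013
take √, sign -1: I = -0.00957750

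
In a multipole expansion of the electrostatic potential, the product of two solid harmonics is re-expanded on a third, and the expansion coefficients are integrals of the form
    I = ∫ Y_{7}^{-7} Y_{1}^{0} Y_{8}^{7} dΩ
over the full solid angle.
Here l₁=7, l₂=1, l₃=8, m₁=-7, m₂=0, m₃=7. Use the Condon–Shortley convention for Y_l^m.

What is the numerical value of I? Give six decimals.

m-sum 0 ✓  L=16 even ✓  6≤8≤8 ✓
Π(2lᵢ+1) = 15×3×17 = 765
triangle coeff Δ(7,1,8) = 1/2040
Σ_t [0,0]: t=0:+1/25401600 = 1/25401600
(3j)²=8/255 [(7 1 8; 0 0 0)], sign=+1
Σ_t [0,0]: t=0:+1/87178291200 = 1/87178291200
(3j)²=1/136 [(7 1 8; -7 0 7)], sign=-1
⇒ 4πI² = 3/17
I = (-1)√(3/17/(4π)) = -0.11850352

-0.118504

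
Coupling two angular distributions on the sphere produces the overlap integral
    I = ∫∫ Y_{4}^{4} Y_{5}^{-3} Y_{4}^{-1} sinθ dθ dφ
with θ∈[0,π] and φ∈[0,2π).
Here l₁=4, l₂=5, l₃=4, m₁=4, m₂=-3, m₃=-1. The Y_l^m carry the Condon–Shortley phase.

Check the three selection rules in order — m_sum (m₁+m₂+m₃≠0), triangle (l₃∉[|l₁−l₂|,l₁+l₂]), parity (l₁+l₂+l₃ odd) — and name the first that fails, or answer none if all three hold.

parity

azimuthal sum: 4 − 3 − 1 = 0  ✓
1 ≤ 4 ≤ 9 (triangle on l)  ✓
L = 4 + 5 + 4 = 13 (odd)  ✗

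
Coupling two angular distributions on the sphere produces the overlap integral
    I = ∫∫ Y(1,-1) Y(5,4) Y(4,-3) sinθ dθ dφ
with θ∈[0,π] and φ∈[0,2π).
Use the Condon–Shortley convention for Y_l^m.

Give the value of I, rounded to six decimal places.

0.294638

m-sum 0 ✓  L=10 even ✓  4≤4≤6 ✓
Π(2lᵢ+1) = 3×11×9 = 297
triangle coeff Δ(1,5,4) = 1/495
Σ_t [1,1]: t=1:−1/576 = -1/576
(3j)²=5/99 [(1 5 4; 0 0 0)], sign=-1
Σ_t [2,2]: t=2:+1/10080 = 1/10080
(3j)²=4/55 [(1 5 4; -1 4 -3)], sign=-1
⇒ 4πI² = 12/11
I = (+1)√(12/11/(4π)) = 0.29463840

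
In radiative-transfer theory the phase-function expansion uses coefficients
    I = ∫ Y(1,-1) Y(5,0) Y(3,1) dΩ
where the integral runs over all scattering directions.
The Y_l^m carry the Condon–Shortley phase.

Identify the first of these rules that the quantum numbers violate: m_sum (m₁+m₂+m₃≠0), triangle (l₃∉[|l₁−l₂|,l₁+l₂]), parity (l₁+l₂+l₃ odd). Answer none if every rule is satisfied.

triangle

m₁+m₂+m₃ = -1 + 0 + 1 = 0  ✓
triangle: |1−5|=4 ≤ l₃=3 ≤ 1+5=6  ✗
parity: l₁+l₂+l₃ = 9 is odd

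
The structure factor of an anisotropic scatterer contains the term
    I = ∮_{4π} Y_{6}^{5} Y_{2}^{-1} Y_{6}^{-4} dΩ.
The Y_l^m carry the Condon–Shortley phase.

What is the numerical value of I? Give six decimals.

-0.197649

m-sum 0 ✓  L=14 even ✓  4≤6≤8 ✓
Π(2lᵢ+1) = 13×5×13 = 845
triangle coeff Δ(6,2,6) = 1/90090
Σ_t [0,2]: t=0:+1/69120 t=1:−1/14400 t=2:+1/69120 = -7/172800
(3j)²=14/715 [(6 2 6; 0 0 0)], sign=-1
Σ_t [0,1]: t=0:+1/725760 t=1:−1/7257600 = 1/806400
(3j)²=27/910 [(6 2 6; 5 -1 -4)], sign=+1
⇒ 4πI² = 27/55
I = (-1)√(27/55/(4π)) = -0.19764945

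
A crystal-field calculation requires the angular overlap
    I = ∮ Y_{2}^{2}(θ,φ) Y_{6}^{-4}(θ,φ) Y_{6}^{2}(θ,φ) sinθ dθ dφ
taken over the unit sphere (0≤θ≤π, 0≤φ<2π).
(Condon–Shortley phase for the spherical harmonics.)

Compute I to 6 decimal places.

-0.153870

Rules hold: Σm=0, L=14 even, 4≤6≤8.
N = 5·13·13 = 845
Δ = 2!·2!·10!/15! = 1/90090
Racah Σ t=0..2: t=0:+1/69120 t=1:−1/14400 t=2:+1/69120 = -7/172800
⇒ 3j(2 6 6; 0 0 0)² = 14/715, sgn -1
Racah Σ t=0..0: t=0:+1/322560 = 1/322560
⇒ 3j(2 6 6; 2 -4 2)² = 18/1001, sgn +1
4πI² = N·(3j₀)²·(3jₘ)² = 36/121
I = -1·√(0.297521/4π) = -0.15386989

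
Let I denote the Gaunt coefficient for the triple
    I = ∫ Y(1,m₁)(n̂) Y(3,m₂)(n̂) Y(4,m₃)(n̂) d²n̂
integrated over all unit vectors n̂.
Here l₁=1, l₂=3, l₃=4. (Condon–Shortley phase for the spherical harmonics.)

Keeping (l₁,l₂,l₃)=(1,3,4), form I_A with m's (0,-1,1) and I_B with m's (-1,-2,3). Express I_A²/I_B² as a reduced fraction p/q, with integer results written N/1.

5/7

Same 1,3,4: normalisation and zero-m 3j drop out of the ratio.
A: Δ: 0! 2! 6! / 9! → 1/252; sum: t=0:+1/48 = 1/48; 3j²(1 3 4; 0 -1 1) = Δ·Π!·Σ² = 5/84  (sign -1)
B: Δ: 0! 2! 6! / 9! → 1/252; sum: t=0:+1/240 = 1/240; 3j²(1 3 4; -1 -2 3) = Δ·Π!·Σ² = 1/12  (sign -1)
I_A²/I_B² = (5/84)/(1/12) = 5/7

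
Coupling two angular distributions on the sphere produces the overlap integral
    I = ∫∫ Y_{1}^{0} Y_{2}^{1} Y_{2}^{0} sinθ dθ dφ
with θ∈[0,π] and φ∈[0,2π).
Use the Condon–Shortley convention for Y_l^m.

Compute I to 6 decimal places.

0.000000

m-sum = 0 + 1 + 0 = 1 ≠ 0 ⇒ I = 0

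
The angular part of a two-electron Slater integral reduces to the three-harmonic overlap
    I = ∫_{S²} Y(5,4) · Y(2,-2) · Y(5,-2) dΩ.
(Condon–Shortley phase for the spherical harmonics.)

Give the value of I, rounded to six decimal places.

Rules hold: Σm=0, L=12 even, 3≤5≤7.
N = 11·5·11 = 605
Δ = 2!·8!·2!/13! = 1/38610
Racah Σ t=0..2: t=0:+1/2880 t=1:−1/576 t=2:+1/2880 = -1/960
⇒ 3j(5 2 5; 0 0 0)² = 10/429, sgn +1
Racah Σ t=0..0: t=0:+1/20160 = 1/20160
⇒ 3j(5 2 5; 4 -2 -2)² = 12/715, sgn -1
4πI² = N·(3j₀)²·(3jₘ)² = 40/169
I = -1·√(0.236686/4π) = -0.13724032

-0.137240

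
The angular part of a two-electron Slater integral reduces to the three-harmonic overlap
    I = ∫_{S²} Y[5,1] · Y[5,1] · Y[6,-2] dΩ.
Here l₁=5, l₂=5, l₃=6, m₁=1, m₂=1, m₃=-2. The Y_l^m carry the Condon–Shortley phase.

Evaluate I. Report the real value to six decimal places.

0.125759

Checks pass: Σm=0; 16 even; l₃=6∈[0,10].
(2·5+1)(2·5+1)(2·6+1) = 1573
Δ: 4! 6! 6! / 17! → 1/28588560
sum: t=0:+1/345600 t=1:−1/13824 t=2:+1/5184 t=3:−1/13824 t=4:+1/345600 = 7/129600
3j²(5 5 6; 0 0 0) = Δ·Π!·Σ² = 80/7293  (sign +1)
sum: t=0:+1/829440 t=1:−1/25920 t=2:+1/9216 t=3:−1/25920 t=4:+1/829440 = 7/207360
3j²(5 5 6; 1 1 -2) = Δ·Π!·Σ² = 28/2431  (sign +1)
combine: 4πI² = 1573·80/7293·28/2431 = 2240/11271
take √, sign +1: I = 0.12575865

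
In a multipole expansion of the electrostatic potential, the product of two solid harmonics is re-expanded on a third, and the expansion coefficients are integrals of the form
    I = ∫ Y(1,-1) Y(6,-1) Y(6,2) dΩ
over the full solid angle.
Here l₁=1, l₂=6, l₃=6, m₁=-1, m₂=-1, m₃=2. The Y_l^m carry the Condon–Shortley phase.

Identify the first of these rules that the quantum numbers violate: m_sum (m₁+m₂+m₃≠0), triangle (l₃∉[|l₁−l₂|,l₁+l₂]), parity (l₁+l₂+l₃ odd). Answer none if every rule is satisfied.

parity

m₁+m₂+m₃ = -1 − 1 + 2 = 0  ✓
triangle: |1−6|=5 ≤ l₃=6 ≤ 1+6=7  ✓
parity: l₁+l₂+l₃ = 13 is odd  ✗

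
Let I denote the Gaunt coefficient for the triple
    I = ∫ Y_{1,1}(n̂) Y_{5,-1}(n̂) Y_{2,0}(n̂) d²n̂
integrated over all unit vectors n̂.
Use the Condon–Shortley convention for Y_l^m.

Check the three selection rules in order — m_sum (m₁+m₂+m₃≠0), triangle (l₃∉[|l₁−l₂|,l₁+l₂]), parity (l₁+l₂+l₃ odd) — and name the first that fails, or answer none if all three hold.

m₁+m₂+m₃ = 1 − 1 + 0 = 0  ✓
triangle: |1−5|=4 ≤ l₃=2 ≤ 1+5=6  ✗
parity: l₁+l₂+l₃ = 8 is even

triangle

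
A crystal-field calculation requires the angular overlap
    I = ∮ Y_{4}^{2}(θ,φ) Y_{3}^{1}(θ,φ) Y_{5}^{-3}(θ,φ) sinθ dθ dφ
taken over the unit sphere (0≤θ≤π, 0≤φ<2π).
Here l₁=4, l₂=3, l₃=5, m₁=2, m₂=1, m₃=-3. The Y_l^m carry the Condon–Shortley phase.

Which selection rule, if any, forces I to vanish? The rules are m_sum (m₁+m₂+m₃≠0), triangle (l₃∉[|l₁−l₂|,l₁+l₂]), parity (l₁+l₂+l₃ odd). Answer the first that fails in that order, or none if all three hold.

Σmᵢ = 0  ✓
l₃∈[|l₁−l₂|,l₁+l₂]=[1,7], have l₃=5  ✓
Σlᵢ = 12 ⇒ even  ✓

none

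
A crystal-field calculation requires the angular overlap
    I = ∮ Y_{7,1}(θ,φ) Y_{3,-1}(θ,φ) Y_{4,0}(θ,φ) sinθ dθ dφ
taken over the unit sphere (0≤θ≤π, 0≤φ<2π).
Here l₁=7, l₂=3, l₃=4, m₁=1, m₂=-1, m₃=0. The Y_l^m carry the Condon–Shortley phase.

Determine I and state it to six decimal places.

Checks pass: Σm=0; 14 even; l₃=4∈[4,10].
(2·7+1)(2·3+1)(2·4+1) = 945
Δ: 6! 8! 0! / 15! → 1/45045
sum: t=3:−1/20736 = -1/20736
3j²(7 3 4; 0 0 0) = Δ·Π!·Σ² = 35/1287  (sign -1)
sum: t=2:+1/27648 = 1/27648
3j²(7 3 4; 1 -1 0) = Δ·Π!·Σ² = 10/429  (sign +1)
combine: 4πI² = 945·35/1287·10/429 = 12250/20449
take √, sign -1: I = -0.21833687

-0.218337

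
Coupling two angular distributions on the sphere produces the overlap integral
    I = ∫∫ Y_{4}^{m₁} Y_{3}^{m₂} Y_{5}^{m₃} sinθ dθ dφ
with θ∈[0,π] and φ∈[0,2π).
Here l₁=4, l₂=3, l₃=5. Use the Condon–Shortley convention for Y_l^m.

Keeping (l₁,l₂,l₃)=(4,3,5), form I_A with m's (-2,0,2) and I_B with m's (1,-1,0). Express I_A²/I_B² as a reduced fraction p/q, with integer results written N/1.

Same 4,3,5: normalisation and zero-m 3j drop out of the ratio.
A: Δ: 2! 6! 4! / 13! → 1/180180; sum: t=0:+1/8640 t=1:−1/480 t=2:+1/576 = -1/4320; 3j²(4 3 5; -2 0 2) = Δ·Π!·Σ² = 1/2145  (sign +1)
B: Δ: 2! 6! 4! / 13! → 1/180180; sum: t=0:+1/288 t=1:−1/288 t=2:+1/5760 = 1/5760; 3j²(4 3 5; 1 -1 0) = Δ·Π!·Σ² = 1/12012  (sign -1)
I_A²/I_B² = (1/2145)/(1/12012) = 28/5

28/5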